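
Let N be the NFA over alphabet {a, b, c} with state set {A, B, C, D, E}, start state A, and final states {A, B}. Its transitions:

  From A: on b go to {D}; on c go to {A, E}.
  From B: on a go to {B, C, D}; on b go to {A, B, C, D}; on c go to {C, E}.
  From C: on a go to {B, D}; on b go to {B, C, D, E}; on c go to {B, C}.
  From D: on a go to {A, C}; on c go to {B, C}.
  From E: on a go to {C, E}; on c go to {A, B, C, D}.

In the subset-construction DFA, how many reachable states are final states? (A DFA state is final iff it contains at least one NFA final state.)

11

Start state of the DFA: {A}.
{A} --a--> ∅  [new]
{A} --b--> {D}  [new]
{A} --c--> {A, E}  [new]
∅ --a--> ∅  [seen]
∅ --b--> ∅  [seen]
∅ --c--> ∅  [seen]
{D} --a--> {A, C}  [new]
{D} --b--> ∅  [seen]
{D} --c--> {B, C}  [new]
{A, E} --a--> {C, E}  [new]
{A, E} --b--> {D}  [seen]
{A, E} --c--> {A, B, C, D, E}  [new]
{A, C} --a--> {B, D}  [new]
{A, C} --b--> {B, C, D, E}  [new]
{A, C} --c--> {A, B, C, E}  [new]
{B, C} --a--> {B, C, D}  [new]
{B, C} --b--> {A, B, C, D, E}  [seen]
{B, C} --c--> {B, C, E}  [new]
{C, E} --a--> {B, C, D, E}  [seen]
{C, E} --b--> {B, C, D, E}  [seen]
{C, E} --c--> {A, B, C, D}  [new]
{A, B, C, D, E} --a--> {A, B, C, D, E}  [seen]
{A, B, C, D, E} --b--> {A, B, C, D, E}  [seen]
{A, B, C, D, E} --c--> {A, B, C, D, E}  [seen]
{B, D} --a--> {A, B, C, D}  [seen]
{B, D} --b--> {A, B, C, D}  [seen]
{B, D} --c--> {B, C, E}  [seen]
{B, C, D, E} --a--> {A, B, C, D, E}  [seen]
{B, C, D, E} --b--> {A, B, C, D, E}  [seen]
{B, C, D, E} --c--> {A, B, C, D, E}  [seen]
{A, B, C, E} --a--> {B, C, D, E}  [seen]
{A, B, C, E} --b--> {A, B, C, D, E}  [seen]
{A, B, C, E} --c--> {A, B, C, D, E}  [seen]
{B, C, D} --a--> {A, B, C, D}  [seen]
{B, C, D} --b--> {A, B, C, D, E}  [seen]
{B, C, D} --c--> {B, C, E}  [seen]
{B, C, E} --a--> {B, C, D, E}  [seen]
{B, C, E} --b--> {A, B, C, D, E}  [seen]
{B, C, E} --c--> {A, B, C, D, E}  [seen]
{A, B, C, D} --a--> {A, B, C, D}  [seen]
{A, B, C, D} --b--> {A, B, C, D, E}  [seen]
{A, B, C, D} --c--> {A, B, C, E}  [seen]
Reachable DFA states: {A}, ∅, {D}, {A, E}, {A, C}, {B, C}, {C, E}, {A, B, C, D, E}, {B, D}, {B, C, D, E}, {A, B, C, E}, {B, C, D}, {B, C, E}, {A, B, C, D}.
Accepting DFA states (contain an NFA accepting state): {A}, {A, E}, {A, C}, {B, C}, {A, B, C, D, E}, {B, D}, {B, C, D, E}, {A, B, C, E}, {B, C, D}, {B, C, E}, {A, B, C, D}.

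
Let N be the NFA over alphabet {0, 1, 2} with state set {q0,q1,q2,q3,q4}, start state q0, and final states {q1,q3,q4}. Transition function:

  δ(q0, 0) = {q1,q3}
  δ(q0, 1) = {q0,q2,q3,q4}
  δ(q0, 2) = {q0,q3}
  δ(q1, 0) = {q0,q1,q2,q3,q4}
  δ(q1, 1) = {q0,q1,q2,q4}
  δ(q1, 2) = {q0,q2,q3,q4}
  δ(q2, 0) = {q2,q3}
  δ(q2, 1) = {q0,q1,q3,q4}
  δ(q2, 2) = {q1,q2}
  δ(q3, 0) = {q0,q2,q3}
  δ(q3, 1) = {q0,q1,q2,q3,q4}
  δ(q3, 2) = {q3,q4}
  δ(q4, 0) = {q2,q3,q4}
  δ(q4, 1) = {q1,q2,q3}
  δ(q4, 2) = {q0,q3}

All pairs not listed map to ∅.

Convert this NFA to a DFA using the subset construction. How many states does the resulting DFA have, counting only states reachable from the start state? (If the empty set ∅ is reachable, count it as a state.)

7

Start state of the DFA: {q0}.
{q0} --0--> {q1,q3}  [new]
{q0} --1--> {q0,q2,q3,q4}  [new]
{q0} --2--> {q0,q3}  [new]
{q1,q3} --0--> {q0,q1,q2,q3,q4}  [new]
{q1,q3} --1--> {q0,q1,q2,q3,q4}  [seen]
{q1,q3} --2--> {q0,q2,q3,q4}  [seen]
{q0,q2,q3,q4} --0--> {q0,q1,q2,q3,q4}  [seen]
{q0,q2,q3,q4} --1--> {q0,q1,q2,q3,q4}  [seen]
{q0,q2,q3,q4} --2--> {q0,q1,q2,q3,q4}  [seen]
{q0,q3} --0--> {q0,q1,q2,q3}  [new]
{q0,q3} --1--> {q0,q1,q2,q3,q4}  [seen]
{q0,q3} --2--> {q0,q3,q4}  [new]
{q0,q1,q2,q3,q4} --0--> {q0,q1,q2,q3,q4}  [seen]
{q0,q1,q2,q3,q4} --1--> {q0,q1,q2,q3,q4}  [seen]
{q0,q1,q2,q3,q4} --2--> {q0,q1,q2,q3,q4}  [seen]
{q0,q1,q2,q3} --0--> {q0,q1,q2,q3,q4}  [seen]
{q0,q1,q2,q3} --1--> {q0,q1,q2,q3,q4}  [seen]
{q0,q1,q2,q3} --2--> {q0,q1,q2,q3,q4}  [seen]
{q0,q3,q4} --0--> {q0,q1,q2,q3,q4}  [seen]
{q0,q3,q4} --1--> {q0,q1,q2,q3,q4}  [seen]
{q0,q3,q4} --2--> {q0,q3,q4}  [seen]
Reachable DFA states: {q0}, {q1,q3}, {q0,q2,q3,q4}, {q0,q3}, {q0,q1,q2,q3,q4}, {q0,q1,q2,q3}, {q0,q3,q4}.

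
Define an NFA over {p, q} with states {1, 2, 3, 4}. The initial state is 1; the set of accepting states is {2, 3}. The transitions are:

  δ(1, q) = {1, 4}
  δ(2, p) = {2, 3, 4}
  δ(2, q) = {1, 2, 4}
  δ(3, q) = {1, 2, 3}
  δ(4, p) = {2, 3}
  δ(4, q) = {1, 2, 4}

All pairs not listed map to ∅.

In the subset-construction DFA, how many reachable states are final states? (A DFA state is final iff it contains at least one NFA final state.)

Start state of the DFA: {1}.
{1} --p--> ∅  [new]
{1} --q--> {1, 4}  [new]
∅ --p--> ∅  [seen]
∅ --q--> ∅  [seen]
{1, 4} --p--> {2, 3}  [new]
{1, 4} --q--> {1, 2, 4}  [new]
{2, 3} --p--> {2, 3, 4}  [new]
{2, 3} --q--> {1, 2, 3, 4}  [new]
{1, 2, 4} --p--> {2, 3, 4}  [seen]
{1, 2, 4} --q--> {1, 2, 4}  [seen]
{2, 3, 4} --p--> {2, 3, 4}  [seen]
{2, 3, 4} --q--> {1, 2, 3, 4}  [seen]
{1, 2, 3, 4} --p--> {2, 3, 4}  [seen]
{1, 2, 3, 4} --q--> {1, 2, 3, 4}  [seen]
Reachable DFA states: {1}, ∅, {1, 4}, {2, 3}, {1, 2, 4}, {2, 3, 4}, {1, 2, 3, 4}.
Accepting DFA states (contain an NFA accepting state): {2, 3}, {1, 2, 4}, {2, 3, 4}, {1, 2, 3, 4}.

4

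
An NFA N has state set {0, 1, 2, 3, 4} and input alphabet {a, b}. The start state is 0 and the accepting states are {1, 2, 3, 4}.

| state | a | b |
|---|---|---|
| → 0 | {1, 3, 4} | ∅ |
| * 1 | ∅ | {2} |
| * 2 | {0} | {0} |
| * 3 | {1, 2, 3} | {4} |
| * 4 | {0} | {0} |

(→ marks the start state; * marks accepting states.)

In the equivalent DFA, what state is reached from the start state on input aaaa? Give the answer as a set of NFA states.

Start: {0}.
δ(0,a) = {1, 3, 4}.
Union: {1, 3, 4}.
After a: {1, 3, 4}.
δ(1,a) = ∅; δ(3,a) = {1, 2, 3}; δ(4,a) = {0}.
Union: {0, 1, 2, 3}.
After a: {0, 1, 2, 3}.
δ(0,a) = {1, 3, 4}; δ(1,a) = ∅; δ(2,a) = {0}; δ(3,a) = {1, 2, 3}.
Union: {0, 1, 2, 3, 4}.
After a: {0, 1, 2, 3, 4}.
δ(0,a) = {1, 3, 4}; δ(1,a) = ∅; δ(2,a) = {0}; δ(3,a) = {1, 2, 3}; δ(4,a) = {0}.
Union: {0, 1, 2, 3, 4}.
After a: {0, 1, 2, 3, 4}.

{0, 1, 2, 3, 4}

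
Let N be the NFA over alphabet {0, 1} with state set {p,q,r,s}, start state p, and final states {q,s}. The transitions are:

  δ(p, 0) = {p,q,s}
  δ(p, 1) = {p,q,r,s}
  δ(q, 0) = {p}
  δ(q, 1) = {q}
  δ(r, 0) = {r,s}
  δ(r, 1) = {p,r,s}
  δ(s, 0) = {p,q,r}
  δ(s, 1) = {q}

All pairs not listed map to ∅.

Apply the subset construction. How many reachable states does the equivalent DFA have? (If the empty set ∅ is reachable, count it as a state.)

Start state of the DFA: {p}.
{p} --0--> {p,q,s}  [new]
{p} --1--> {p,q,r,s}  [new]
{p,q,s} --0--> {p,q,r,s}  [seen]
{p,q,s} --1--> {p,q,r,s}  [seen]
{p,q,r,s} --0--> {p,q,r,s}  [seen]
{p,q,r,s} --1--> {p,q,r,s}  [seen]
Reachable DFA states: {p}, {p,q,s}, {p,q,r,s}.

3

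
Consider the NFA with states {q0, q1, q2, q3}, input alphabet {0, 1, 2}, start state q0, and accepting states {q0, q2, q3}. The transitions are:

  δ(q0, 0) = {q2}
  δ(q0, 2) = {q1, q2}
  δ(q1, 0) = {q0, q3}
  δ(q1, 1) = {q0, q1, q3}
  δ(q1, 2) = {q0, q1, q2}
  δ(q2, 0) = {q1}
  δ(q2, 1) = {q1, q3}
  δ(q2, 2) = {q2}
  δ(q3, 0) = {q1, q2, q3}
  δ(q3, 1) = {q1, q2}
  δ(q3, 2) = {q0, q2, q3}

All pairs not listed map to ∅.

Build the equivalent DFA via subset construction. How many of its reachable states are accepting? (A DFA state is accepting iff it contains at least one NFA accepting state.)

Start state of the DFA: {q0}.
{q0} --0--> {q2}  [new]
{q0} --1--> ∅  [new]
{q0} --2--> {q1, q2}  [new]
{q2} --0--> {q1}  [new]
{q2} --1--> {q1, q3}  [new]
{q2} --2--> {q2}  [seen]
∅ --0--> ∅  [seen]
∅ --1--> ∅  [seen]
∅ --2--> ∅  [seen]
{q1, q2} --0--> {q0, q1, q3}  [new]
{q1, q2} --1--> {q0, q1, q3}  [seen]
{q1, q2} --2--> {q0, q1, q2}  [new]
{q1} --0--> {q0, q3}  [new]
{q1} --1--> {q0, q1, q3}  [seen]
{q1} --2--> {q0, q1, q2}  [seen]
{q1, q3} --0--> {q0, q1, q2, q3}  [new]
{q1, q3} --1--> {q0, q1, q2, q3}  [seen]
{q1, q3} --2--> {q0, q1, q2, q3}  [seen]
{q0, q1, q3} --0--> {q0, q1, q2, q3}  [seen]
{q0, q1, q3} --1--> {q0, q1, q2, q3}  [seen]
{q0, q1, q3} --2--> {q0, q1, q2, q3}  [seen]
{q0, q1, q2} --0--> {q0, q1, q2, q3}  [seen]
{q0, q1, q2} --1--> {q0, q1, q3}  [seen]
{q0, q1, q2} --2--> {q0, q1, q2}  [seen]
{q0, q3} --0--> {q1, q2, q3}  [new]
{q0, q3} --1--> {q1, q2}  [seen]
{q0, q3} --2--> {q0, q1, q2, q3}  [seen]
{q0, q1, q2, q3} --0--> {q0, q1, q2, q3}  [seen]
{q0, q1, q2, q3} --1--> {q0, q1, q2, q3}  [seen]
{q0, q1, q2, q3} --2--> {q0, q1, q2, q3}  [seen]
{q1, q2, q3} --0--> {q0, q1, q2, q3}  [seen]
{q1, q2, q3} --1--> {q0, q1, q2, q3}  [seen]
{q1, q2, q3} --2--> {q0, q1, q2, q3}  [seen]
Reachable DFA states: {q0}, {q2}, ∅, {q1, q2}, {q1}, {q1, q3}, {q0, q1, q3}, {q0, q1, q2}, {q0, q3}, {q0, q1, q2, q3}, {q1, q2, q3}.
Accepting DFA states (contain an NFA accepting state): {q0}, {q2}, {q1, q2}, {q1, q3}, {q0, q1, q3}, {q0, q1, q2}, {q0, q3}, {q0, q1, q2, q3}, {q1, q2, q3}.

9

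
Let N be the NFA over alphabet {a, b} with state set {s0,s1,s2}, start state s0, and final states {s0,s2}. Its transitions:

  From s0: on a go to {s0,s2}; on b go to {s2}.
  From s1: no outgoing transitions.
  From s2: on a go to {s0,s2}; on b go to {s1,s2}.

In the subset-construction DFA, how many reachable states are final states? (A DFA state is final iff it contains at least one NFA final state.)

4

Start state of the DFA: {s0}.
{s0} --a--> {s0,s2}  [new]
{s0} --b--> {s2}  [new]
{s0,s2} --a--> {s0,s2}  [seen]
{s0,s2} --b--> {s1,s2}  [new]
{s2} --a--> {s0,s2}  [seen]
{s2} --b--> {s1,s2}  [seen]
{s1,s2} --a--> {s0,s2}  [seen]
{s1,s2} --b--> {s1,s2}  [seen]
Reachable DFA states: {s0}, {s0,s2}, {s2}, {s1,s2}.
Accepting DFA states (contain an NFA accepting state): {s0}, {s0,s2}, {s2}, {s1,s2}.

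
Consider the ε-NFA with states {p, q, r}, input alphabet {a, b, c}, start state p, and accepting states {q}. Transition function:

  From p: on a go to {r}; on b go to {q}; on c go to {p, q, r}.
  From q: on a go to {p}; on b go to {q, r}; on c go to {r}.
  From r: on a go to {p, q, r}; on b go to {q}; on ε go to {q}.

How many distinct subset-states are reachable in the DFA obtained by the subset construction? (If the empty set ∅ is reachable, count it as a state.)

Start state of the DFA: {p} (ε-closure of the NFA start).
{p} --a--> {q, r}  [new]
{p} --b--> {q}  [new]
{p} --c--> {p, q, r}  [new]
{q, r} --a--> {p, q, r}  [seen]
{q, r} --b--> {q, r}  [seen]
{q, r} --c--> {q, r}  [seen]
{q} --a--> {p}  [seen]
{q} --b--> {q, r}  [seen]
{q} --c--> {q, r}  [seen]
{p, q, r} --a--> {p, q, r}  [seen]
{p, q, r} --b--> {q, r}  [seen]
{p, q, r} --c--> {p, q, r}  [seen]
Reachable DFA states: {p}, {q, r}, {q}, {p, q, r}.

4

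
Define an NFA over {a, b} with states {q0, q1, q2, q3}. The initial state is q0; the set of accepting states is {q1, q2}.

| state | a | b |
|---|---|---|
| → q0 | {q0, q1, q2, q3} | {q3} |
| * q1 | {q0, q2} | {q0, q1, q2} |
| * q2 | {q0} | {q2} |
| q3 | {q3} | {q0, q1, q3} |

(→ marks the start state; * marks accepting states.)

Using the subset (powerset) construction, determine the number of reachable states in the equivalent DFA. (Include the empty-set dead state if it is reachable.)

4

Start state of the DFA: {q0}.
{q0} --a--> {q0, q1, q2, q3}  [new]
{q0} --b--> {q3}  [new]
{q0, q1, q2, q3} --a--> {q0, q1, q2, q3}  [seen]
{q0, q1, q2, q3} --b--> {q0, q1, q2, q3}  [seen]
{q3} --a--> {q3}  [seen]
{q3} --b--> {q0, q1, q3}  [new]
{q0, q1, q3} --a--> {q0, q1, q2, q3}  [seen]
{q0, q1, q3} --b--> {q0, q1, q2, q3}  [seen]
Reachable DFA states: {q0}, {q0, q1, q2, q3}, {q3}, {q0, q1, q3}.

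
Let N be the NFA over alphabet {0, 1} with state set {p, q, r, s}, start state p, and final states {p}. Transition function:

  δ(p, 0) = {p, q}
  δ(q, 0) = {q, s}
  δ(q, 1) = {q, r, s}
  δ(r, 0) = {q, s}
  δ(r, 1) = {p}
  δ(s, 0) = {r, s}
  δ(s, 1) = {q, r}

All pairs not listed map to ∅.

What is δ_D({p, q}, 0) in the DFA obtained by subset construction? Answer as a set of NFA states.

δ(p,0) = {p, q}; δ(q,0) = {q, s}.
Union: {p, q, s}.

{p, q, s}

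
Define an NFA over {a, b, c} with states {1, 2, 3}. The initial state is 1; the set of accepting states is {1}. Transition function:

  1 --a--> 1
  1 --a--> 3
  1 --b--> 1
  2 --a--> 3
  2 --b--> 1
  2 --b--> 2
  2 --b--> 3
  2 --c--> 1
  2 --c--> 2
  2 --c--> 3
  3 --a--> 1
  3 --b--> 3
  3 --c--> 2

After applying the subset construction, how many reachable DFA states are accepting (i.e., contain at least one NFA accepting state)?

3

Start state of the DFA: {1}.
{1} --a--> {1, 3}  [new]
{1} --b--> {1}  [seen]
{1} --c--> ∅  [new]
{1, 3} --a--> {1, 3}  [seen]
{1, 3} --b--> {1, 3}  [seen]
{1, 3} --c--> {2}  [new]
∅ --a--> ∅  [seen]
∅ --b--> ∅  [seen]
∅ --c--> ∅  [seen]
{2} --a--> {3}  [new]
{2} --b--> {1, 2, 3}  [new]
{2} --c--> {1, 2, 3}  [seen]
{3} --a--> {1}  [seen]
{3} --b--> {3}  [seen]
{3} --c--> {2}  [seen]
{1, 2, 3} --a--> {1, 3}  [seen]
{1, 2, 3} --b--> {1, 2, 3}  [seen]
{1, 2, 3} --c--> {1, 2, 3}  [seen]
Reachable DFA states: {1}, {1, 3}, ∅, {2}, {3}, {1, 2, 3}.
Accepting DFA states (contain an NFA accepting state): {1}, {1, 3}, {1, 2, 3}.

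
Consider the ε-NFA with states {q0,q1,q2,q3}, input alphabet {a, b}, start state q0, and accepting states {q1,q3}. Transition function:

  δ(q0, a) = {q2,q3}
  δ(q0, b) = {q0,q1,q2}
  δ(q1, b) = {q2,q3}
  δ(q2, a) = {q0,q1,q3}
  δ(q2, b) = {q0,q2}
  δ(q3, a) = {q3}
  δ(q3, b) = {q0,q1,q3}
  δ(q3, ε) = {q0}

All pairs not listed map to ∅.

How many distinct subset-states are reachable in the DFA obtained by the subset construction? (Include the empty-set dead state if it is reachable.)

Start state of the DFA: {q0} (ε-closure of the NFA start).
{q0} --a--> {q0,q2,q3}  [new]
{q0} --b--> {q0,q1,q2}  [new]
{q0,q2,q3} --a--> {q0,q1,q2,q3}  [new]
{q0,q2,q3} --b--> {q0,q1,q2,q3}  [seen]
{q0,q1,q2} --a--> {q0,q1,q2,q3}  [seen]
{q0,q1,q2} --b--> {q0,q1,q2,q3}  [seen]
{q0,q1,q2,q3} --a--> {q0,q1,q2,q3}  [seen]
{q0,q1,q2,q3} --b--> {q0,q1,q2,q3}  [seen]
Reachable DFA states: {q0}, {q0,q2,q3}, {q0,q1,q2}, {q0,q1,q2,q3}.

4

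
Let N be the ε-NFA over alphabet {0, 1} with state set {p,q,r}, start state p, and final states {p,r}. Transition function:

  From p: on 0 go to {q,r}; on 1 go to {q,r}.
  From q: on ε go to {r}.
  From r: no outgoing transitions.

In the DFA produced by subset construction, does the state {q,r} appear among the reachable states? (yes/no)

yes

Start state of the DFA: {p} (ε-closure of the NFA start).
{p} --0--> {q,r}  [new]
{p} --1--> {q,r}  [seen]
{q,r} --0--> ∅  [new]
{q,r} --1--> ∅  [seen]
∅ --0--> ∅  [seen]
∅ --1--> ∅  [seen]
Reachable DFA states: {p}, {q,r}, ∅.
{q,r} is among them.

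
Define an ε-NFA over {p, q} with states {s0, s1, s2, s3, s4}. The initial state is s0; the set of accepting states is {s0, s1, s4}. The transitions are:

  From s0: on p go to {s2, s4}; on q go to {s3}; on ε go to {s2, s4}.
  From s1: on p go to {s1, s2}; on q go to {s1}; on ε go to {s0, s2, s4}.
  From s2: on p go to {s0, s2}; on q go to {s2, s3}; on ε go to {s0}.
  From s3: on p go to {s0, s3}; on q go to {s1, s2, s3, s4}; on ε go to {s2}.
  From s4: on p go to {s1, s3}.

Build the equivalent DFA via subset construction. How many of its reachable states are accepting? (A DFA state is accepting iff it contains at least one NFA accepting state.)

3

Start state of the DFA: {s0, s2, s4} (ε-closure of the NFA start).
{s0, s2, s4} --p--> {s0, s1, s2, s3, s4}  [new]
{s0, s2, s4} --q--> {s0, s2, s3, s4}  [new]
{s0, s1, s2, s3, s4} --p--> {s0, s1, s2, s3, s4}  [seen]
{s0, s1, s2, s3, s4} --q--> {s0, s1, s2, s3, s4}  [seen]
{s0, s2, s3, s4} --p--> {s0, s1, s2, s3, s4}  [seen]
{s0, s2, s3, s4} --q--> {s0, s1, s2, s3, s4}  [seen]
Reachable DFA states: {s0, s2, s4}, {s0, s1, s2, s3, s4}, {s0, s2, s3, s4}.
Accepting DFA states (contain an NFA accepting state): {s0, s2, s4}, {s0, s1, s2, s3, s4}, {s0, s2, s3, s4}.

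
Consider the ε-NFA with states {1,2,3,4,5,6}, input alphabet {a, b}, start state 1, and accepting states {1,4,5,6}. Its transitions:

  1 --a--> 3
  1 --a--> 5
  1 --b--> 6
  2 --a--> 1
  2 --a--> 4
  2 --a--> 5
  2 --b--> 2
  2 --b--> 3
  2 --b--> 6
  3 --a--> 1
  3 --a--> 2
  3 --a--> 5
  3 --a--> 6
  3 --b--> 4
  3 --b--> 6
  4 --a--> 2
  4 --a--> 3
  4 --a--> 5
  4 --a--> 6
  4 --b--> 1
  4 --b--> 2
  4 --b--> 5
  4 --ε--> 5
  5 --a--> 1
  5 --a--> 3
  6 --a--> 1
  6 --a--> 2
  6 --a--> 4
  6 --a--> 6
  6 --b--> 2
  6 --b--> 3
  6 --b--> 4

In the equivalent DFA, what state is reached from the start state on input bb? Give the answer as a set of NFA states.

Start: {1}.
δ(1,b) = {6}.
Union: {6}.
After b: {6}.
δ(6,b) = {2,3,4}.
Union: {2,3,4}.
ε-closure gives {2,3,4,5}.
After b: {2,3,4,5}.

{2,3,4,5}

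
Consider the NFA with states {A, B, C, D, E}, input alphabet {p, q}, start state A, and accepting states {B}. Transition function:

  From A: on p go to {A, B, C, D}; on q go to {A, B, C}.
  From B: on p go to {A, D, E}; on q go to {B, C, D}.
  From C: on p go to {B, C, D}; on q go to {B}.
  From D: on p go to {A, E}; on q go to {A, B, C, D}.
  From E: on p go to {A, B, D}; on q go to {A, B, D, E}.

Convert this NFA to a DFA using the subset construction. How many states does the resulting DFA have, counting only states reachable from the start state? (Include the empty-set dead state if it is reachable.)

4

Start state of the DFA: {A}.
{A} --p--> {A, B, C, D}  [new]
{A} --q--> {A, B, C}  [new]
{A, B, C, D} --p--> {A, B, C, D, E}  [new]
{A, B, C, D} --q--> {A, B, C, D}  [seen]
{A, B, C} --p--> {A, B, C, D, E}  [seen]
{A, B, C} --q--> {A, B, C, D}  [seen]
{A, B, C, D, E} --p--> {A, B, C, D, E}  [seen]
{A, B, C, D, E} --q--> {A, B, C, D, E}  [seen]
Reachable DFA states: {A}, {A, B, C, D}, {A, B, C}, {A, B, C, D, E}.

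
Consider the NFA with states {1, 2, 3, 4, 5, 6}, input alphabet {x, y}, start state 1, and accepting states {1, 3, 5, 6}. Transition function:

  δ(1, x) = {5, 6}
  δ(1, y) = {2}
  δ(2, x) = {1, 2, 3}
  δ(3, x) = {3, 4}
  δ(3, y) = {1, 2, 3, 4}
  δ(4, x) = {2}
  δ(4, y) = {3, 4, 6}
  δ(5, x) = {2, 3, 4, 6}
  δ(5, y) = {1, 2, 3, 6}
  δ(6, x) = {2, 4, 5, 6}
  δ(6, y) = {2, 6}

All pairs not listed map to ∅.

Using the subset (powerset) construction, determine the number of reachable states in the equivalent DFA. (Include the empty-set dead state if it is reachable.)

Start state of the DFA: {1}.
{1} --x--> {5, 6}  [new]
{1} --y--> {2}  [new]
{5, 6} --x--> {2, 3, 4, 5, 6}  [new]
{5, 6} --y--> {1, 2, 3, 6}  [new]
{2} --x--> {1, 2, 3}  [new]
{2} --y--> ∅  [new]
{2, 3, 4, 5, 6} --x--> {1, 2, 3, 4, 5, 6}  [new]
{2, 3, 4, 5, 6} --y--> {1, 2, 3, 4, 6}  [new]
{1, 2, 3, 6} --x--> {1, 2, 3, 4, 5, 6}  [seen]
{1, 2, 3, 6} --y--> {1, 2, 3, 4, 6}  [seen]
{1, 2, 3} --x--> {1, 2, 3, 4, 5, 6}  [seen]
{1, 2, 3} --y--> {1, 2, 3, 4}  [new]
∅ --x--> ∅  [seen]
∅ --y--> ∅  [seen]
{1, 2, 3, 4, 5, 6} --x--> {1, 2, 3, 4, 5, 6}  [seen]
{1, 2, 3, 4, 5, 6} --y--> {1, 2, 3, 4, 6}  [seen]
{1, 2, 3, 4, 6} --x--> {1, 2, 3, 4, 5, 6}  [seen]
{1, 2, 3, 4, 6} --y--> {1, 2, 3, 4, 6}  [seen]
{1, 2, 3, 4} --x--> {1, 2, 3, 4, 5, 6}  [seen]
{1, 2, 3, 4} --y--> {1, 2, 3, 4, 6}  [seen]
Reachable DFA states: {1}, {5, 6}, {2}, {2, 3, 4, 5, 6}, {1, 2, 3, 6}, {1, 2, 3}, ∅, {1, 2, 3, 4, 5, 6}, {1, 2, 3, 4, 6}, {1, 2, 3, 4}.

10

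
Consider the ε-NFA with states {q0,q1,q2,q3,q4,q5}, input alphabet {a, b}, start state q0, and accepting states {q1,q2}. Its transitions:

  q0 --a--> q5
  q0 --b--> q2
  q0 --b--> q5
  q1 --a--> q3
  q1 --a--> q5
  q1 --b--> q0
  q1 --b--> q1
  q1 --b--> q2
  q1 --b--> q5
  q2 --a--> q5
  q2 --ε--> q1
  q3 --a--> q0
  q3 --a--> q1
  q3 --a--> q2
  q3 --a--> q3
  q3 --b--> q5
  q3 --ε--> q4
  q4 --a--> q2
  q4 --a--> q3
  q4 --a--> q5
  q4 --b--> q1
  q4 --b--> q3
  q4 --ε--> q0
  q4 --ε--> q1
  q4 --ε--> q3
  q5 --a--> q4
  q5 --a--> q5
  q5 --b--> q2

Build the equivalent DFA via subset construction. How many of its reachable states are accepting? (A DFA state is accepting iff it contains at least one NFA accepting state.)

Start state of the DFA: {q0} (ε-closure of the NFA start).
{q0} --a--> {q5}  [new]
{q0} --b--> {q1,q2,q5}  [new]
{q5} --a--> {q0,q1,q3,q4,q5}  [new]
{q5} --b--> {q1,q2}  [new]
{q1,q2,q5} --a--> {q0,q1,q3,q4,q5}  [seen]
{q1,q2,q5} --b--> {q0,q1,q2,q5}  [new]
{q0,q1,q3,q4,q5} --a--> {q0,q1,q2,q3,q4,q5}  [new]
{q0,q1,q3,q4,q5} --b--> {q0,q1,q2,q3,q4,q5}  [seen]
{q1,q2} --a--> {q0,q1,q3,q4,q5}  [seen]
{q1,q2} --b--> {q0,q1,q2,q5}  [seen]
{q0,q1,q2,q5} --a--> {q0,q1,q3,q4,q5}  [seen]
{q0,q1,q2,q5} --b--> {q0,q1,q2,q5}  [seen]
{q0,q1,q2,q3,q4,q5} --a--> {q0,q1,q2,q3,q4,q5}  [seen]
{q0,q1,q2,q3,q4,q5} --b--> {q0,q1,q2,q3,q4,q5}  [seen]
Reachable DFA states: {q0}, {q5}, {q1,q2,q5}, {q0,q1,q3,q4,q5}, {q1,q2}, {q0,q1,q2,q5}, {q0,q1,q2,q3,q4,q5}.
Accepting DFA states (contain an NFA accepting state): {q1,q2,q5}, {q0,q1,q3,q4,q5}, {q1,q2}, {q0,q1,q2,q5}, {q0,q1,q2,q3,q4,q5}.

5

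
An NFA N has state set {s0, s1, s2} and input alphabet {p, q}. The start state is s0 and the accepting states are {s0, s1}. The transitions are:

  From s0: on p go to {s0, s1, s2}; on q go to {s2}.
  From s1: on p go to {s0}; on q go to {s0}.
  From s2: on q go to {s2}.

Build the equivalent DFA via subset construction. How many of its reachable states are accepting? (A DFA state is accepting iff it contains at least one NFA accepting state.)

Start state of the DFA: {s0}.
{s0} --p--> {s0, s1, s2}  [new]
{s0} --q--> {s2}  [new]
{s0, s1, s2} --p--> {s0, s1, s2}  [seen]
{s0, s1, s2} --q--> {s0, s2}  [new]
{s2} --p--> ∅  [new]
{s2} --q--> {s2}  [seen]
{s0, s2} --p--> {s0, s1, s2}  [seen]
{s0, s2} --q--> {s2}  [seen]
∅ --p--> ∅  [seen]
∅ --q--> ∅  [seen]
Reachable DFA states: {s0}, {s0, s1, s2}, {s2}, {s0, s2}, ∅.
Accepting DFA states (contain an NFA accepting state): {s0}, {s0, s1, s2}, {s0, s2}.

3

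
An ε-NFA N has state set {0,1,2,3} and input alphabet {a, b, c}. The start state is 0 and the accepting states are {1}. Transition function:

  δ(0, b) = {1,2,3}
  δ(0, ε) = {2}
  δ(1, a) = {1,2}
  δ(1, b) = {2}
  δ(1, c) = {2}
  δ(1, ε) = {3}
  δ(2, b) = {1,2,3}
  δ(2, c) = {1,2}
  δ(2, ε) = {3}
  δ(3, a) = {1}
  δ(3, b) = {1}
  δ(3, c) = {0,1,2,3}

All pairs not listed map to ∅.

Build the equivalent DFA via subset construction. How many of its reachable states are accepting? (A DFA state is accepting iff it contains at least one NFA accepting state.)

3

Start state of the DFA: {0,2,3} (ε-closure of the NFA start).
{0,2,3} --a--> {1,3}  [new]
{0,2,3} --b--> {1,2,3}  [new]
{0,2,3} --c--> {0,1,2,3}  [new]
{1,3} --a--> {1,2,3}  [seen]
{1,3} --b--> {1,2,3}  [seen]
{1,3} --c--> {0,1,2,3}  [seen]
{1,2,3} --a--> {1,2,3}  [seen]
{1,2,3} --b--> {1,2,3}  [seen]
{1,2,3} --c--> {0,1,2,3}  [seen]
{0,1,2,3} --a--> {1,2,3}  [seen]
{0,1,2,3} --b--> {1,2,3}  [seen]
{0,1,2,3} --c--> {0,1,2,3}  [seen]
Reachable DFA states: {0,2,3}, {1,3}, {1,2,3}, {0,1,2,3}.
Accepting DFA states (contain an NFA accepting state): {1,3}, {1,2,3}, {0,1,2,3}.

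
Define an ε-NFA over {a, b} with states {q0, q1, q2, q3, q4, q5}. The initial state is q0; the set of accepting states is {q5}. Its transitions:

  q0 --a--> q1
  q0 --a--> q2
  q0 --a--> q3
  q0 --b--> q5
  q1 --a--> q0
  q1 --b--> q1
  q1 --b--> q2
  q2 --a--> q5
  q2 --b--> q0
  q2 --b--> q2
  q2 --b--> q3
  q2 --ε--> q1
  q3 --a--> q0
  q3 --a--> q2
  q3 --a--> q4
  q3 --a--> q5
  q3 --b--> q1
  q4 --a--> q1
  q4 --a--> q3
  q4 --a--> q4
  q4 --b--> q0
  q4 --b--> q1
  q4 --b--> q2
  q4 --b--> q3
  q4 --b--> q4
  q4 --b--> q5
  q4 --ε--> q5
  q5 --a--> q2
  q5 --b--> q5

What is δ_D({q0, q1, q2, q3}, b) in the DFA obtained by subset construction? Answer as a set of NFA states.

{q0, q1, q2, q3, q5}

δ(q0,b) = {q5}; δ(q1,b) = {q1, q2}; δ(q2,b) = {q0, q2, q3}; δ(q3,b) = {q1}.
Union: {q0, q1, q2, q3, q5}.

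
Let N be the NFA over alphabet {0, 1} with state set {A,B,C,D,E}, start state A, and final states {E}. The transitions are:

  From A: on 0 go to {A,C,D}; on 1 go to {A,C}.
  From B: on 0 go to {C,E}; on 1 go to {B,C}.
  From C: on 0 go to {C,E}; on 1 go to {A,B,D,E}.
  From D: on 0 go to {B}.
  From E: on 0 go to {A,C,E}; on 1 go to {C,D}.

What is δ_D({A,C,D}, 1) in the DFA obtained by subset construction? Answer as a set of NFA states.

{A,B,C,D,E}

δ(A,1) = {A,C}; δ(C,1) = {A,B,D,E}; δ(D,1) = ∅.
Union: {A,B,C,D,E}.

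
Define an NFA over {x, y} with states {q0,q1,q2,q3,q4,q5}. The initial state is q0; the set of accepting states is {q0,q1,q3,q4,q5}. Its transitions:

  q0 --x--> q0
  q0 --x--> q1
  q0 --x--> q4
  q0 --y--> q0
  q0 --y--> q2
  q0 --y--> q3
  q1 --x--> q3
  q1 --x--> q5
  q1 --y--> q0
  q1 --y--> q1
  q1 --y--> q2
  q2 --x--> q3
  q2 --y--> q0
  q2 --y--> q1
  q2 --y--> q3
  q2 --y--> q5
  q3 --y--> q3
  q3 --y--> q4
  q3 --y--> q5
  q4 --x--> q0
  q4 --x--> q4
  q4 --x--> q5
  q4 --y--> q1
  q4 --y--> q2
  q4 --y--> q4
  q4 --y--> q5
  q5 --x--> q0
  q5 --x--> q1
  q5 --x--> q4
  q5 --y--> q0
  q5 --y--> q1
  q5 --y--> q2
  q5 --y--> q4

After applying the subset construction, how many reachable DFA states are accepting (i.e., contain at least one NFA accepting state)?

6

Start state of the DFA: {q0}.
{q0} --x--> {q0,q1,q4}  [new]
{q0} --y--> {q0,q2,q3}  [new]
{q0,q1,q4} --x--> {q0,q1,q3,q4,q5}  [new]
{q0,q1,q4} --y--> {q0,q1,q2,q3,q4,q5}  [new]
{q0,q2,q3} --x--> {q0,q1,q3,q4}  [new]
{q0,q2,q3} --y--> {q0,q1,q2,q3,q4,q5}  [seen]
{q0,q1,q3,q4,q5} --x--> {q0,q1,q3,q4,q5}  [seen]
{q0,q1,q3,q4,q5} --y--> {q0,q1,q2,q3,q4,q5}  [seen]
{q0,q1,q2,q3,q4,q5} --x--> {q0,q1,q3,q4,q5}  [seen]
{q0,q1,q2,q3,q4,q5} --y--> {q0,q1,q2,q3,q4,q5}  [seen]
{q0,q1,q3,q4} --x--> {q0,q1,q3,q4,q5}  [seen]
{q0,q1,q3,q4} --y--> {q0,q1,q2,q3,q4,q5}  [seen]
Reachable DFA states: {q0}, {q0,q1,q4}, {q0,q2,q3}, {q0,q1,q3,q4,q5}, {q0,q1,q2,q3,q4,q5}, {q0,q1,q3,q4}.
Accepting DFA states (contain an NFA accepting state): {q0}, {q0,q1,q4}, {q0,q2,q3}, {q0,q1,q3,q4,q5}, {q0,q1,q2,q3,q4,q5}, {q0,q1,q3,q4}.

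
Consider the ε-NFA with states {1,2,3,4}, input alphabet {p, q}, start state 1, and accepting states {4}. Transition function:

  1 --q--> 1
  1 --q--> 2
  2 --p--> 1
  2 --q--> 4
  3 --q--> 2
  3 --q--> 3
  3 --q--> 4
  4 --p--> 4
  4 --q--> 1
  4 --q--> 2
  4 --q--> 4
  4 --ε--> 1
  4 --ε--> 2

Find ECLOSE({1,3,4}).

Begin with {1,3,4}.
4 →ε {1,2}; add 2.
ε-closure = {1,2,3,4}.

{1,2,3,4}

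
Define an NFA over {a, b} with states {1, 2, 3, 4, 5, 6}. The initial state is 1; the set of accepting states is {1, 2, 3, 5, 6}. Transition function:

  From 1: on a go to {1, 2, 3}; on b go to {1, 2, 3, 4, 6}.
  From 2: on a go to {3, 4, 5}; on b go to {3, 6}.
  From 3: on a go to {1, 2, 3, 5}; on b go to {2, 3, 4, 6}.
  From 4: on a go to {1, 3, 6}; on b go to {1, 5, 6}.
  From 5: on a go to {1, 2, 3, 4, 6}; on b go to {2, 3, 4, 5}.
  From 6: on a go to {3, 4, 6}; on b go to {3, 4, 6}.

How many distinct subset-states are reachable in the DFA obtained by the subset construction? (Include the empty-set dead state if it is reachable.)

Start state of the DFA: {1}.
{1} --a--> {1, 2, 3}  [new]
{1} --b--> {1, 2, 3, 4, 6}  [new]
{1, 2, 3} --a--> {1, 2, 3, 4, 5}  [new]
{1, 2, 3} --b--> {1, 2, 3, 4, 6}  [seen]
{1, 2, 3, 4, 6} --a--> {1, 2, 3, 4, 5, 6}  [new]
{1, 2, 3, 4, 6} --b--> {1, 2, 3, 4, 5, 6}  [seen]
{1, 2, 3, 4, 5} --a--> {1, 2, 3, 4, 5, 6}  [seen]
{1, 2, 3, 4, 5} --b--> {1, 2, 3, 4, 5, 6}  [seen]
{1, 2, 3, 4, 5, 6} --a--> {1, 2, 3, 4, 5, 6}  [seen]
{1, 2, 3, 4, 5, 6} --b--> {1, 2, 3, 4, 5, 6}  [seen]
Reachable DFA states: {1}, {1, 2, 3}, {1, 2, 3, 4, 6}, {1, 2, 3, 4, 5}, {1, 2, 3, 4, 5, 6}.

5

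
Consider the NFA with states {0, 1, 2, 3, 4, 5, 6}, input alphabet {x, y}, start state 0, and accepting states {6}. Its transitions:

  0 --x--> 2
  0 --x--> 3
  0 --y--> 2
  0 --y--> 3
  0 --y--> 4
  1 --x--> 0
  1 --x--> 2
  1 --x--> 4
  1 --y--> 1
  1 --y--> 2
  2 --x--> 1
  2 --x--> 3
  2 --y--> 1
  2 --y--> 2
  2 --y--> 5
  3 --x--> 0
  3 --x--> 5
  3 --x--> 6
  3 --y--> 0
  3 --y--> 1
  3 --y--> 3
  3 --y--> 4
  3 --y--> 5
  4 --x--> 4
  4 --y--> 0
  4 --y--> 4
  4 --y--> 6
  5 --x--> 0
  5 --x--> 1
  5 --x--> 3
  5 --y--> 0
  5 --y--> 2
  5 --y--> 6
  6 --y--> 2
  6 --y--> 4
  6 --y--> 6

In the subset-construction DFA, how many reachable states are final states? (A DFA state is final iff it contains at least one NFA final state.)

3

Start state of the DFA: {0}.
{0} --x--> {2, 3}  [new]
{0} --y--> {2, 3, 4}  [new]
{2, 3} --x--> {0, 1, 3, 5, 6}  [new]
{2, 3} --y--> {0, 1, 2, 3, 4, 5}  [new]
{2, 3, 4} --x--> {0, 1, 3, 4, 5, 6}  [new]
{2, 3, 4} --y--> {0, 1, 2, 3, 4, 5, 6}  [new]
{0, 1, 3, 5, 6} --x--> {0, 1, 2, 3, 4, 5, 6}  [seen]
{0, 1, 3, 5, 6} --y--> {0, 1, 2, 3, 4, 5, 6}  [seen]
{0, 1, 2, 3, 4, 5} --x--> {0, 1, 2, 3, 4, 5, 6}  [seen]
{0, 1, 2, 3, 4, 5} --y--> {0, 1, 2, 3, 4, 5, 6}  [seen]
{0, 1, 3, 4, 5, 6} --x--> {0, 1, 2, 3, 4, 5, 6}  [seen]
{0, 1, 3, 4, 5, 6} --y--> {0, 1, 2, 3, 4, 5, 6}  [seen]
{0, 1, 2, 3, 4, 5, 6} --x--> {0, 1, 2, 3, 4, 5, 6}  [seen]
{0, 1, 2, 3, 4, 5, 6} --y--> {0, 1, 2, 3, 4, 5, 6}  [seen]
Reachable DFA states: {0}, {2, 3}, {2, 3, 4}, {0, 1, 3, 5, 6}, {0, 1, 2, 3, 4, 5}, {0, 1, 3, 4, 5, 6}, {0, 1, 2, 3, 4, 5, 6}.
Accepting DFA states (contain an NFA accepting state): {0, 1, 3, 5, 6}, {0, 1, 3, 4, 5, 6}, {0, 1, 2, 3, 4, 5, 6}.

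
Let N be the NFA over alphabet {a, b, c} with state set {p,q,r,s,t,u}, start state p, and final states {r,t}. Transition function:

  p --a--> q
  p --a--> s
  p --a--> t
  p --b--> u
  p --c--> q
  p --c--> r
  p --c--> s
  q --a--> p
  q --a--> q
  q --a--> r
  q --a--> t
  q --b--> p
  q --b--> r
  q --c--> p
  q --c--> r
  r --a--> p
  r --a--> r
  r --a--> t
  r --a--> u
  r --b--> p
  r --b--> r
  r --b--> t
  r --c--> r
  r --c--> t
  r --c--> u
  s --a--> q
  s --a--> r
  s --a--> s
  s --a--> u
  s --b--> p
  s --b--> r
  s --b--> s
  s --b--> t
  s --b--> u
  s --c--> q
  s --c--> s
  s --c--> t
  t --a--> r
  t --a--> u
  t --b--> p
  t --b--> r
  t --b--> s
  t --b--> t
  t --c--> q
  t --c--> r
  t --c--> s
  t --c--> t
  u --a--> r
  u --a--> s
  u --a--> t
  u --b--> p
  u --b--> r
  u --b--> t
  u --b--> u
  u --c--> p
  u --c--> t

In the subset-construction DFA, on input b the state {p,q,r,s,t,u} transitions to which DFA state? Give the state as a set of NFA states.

δ(p,b) = {u}; δ(q,b) = {p,r}; δ(r,b) = {p,r,t}; δ(s,b) = {p,r,s,t,u}; δ(t,b) = {p,r,s,t}; δ(u,b) = {p,r,t,u}.
Union: {p,r,s,t,u}.

{p,r,s,t,u}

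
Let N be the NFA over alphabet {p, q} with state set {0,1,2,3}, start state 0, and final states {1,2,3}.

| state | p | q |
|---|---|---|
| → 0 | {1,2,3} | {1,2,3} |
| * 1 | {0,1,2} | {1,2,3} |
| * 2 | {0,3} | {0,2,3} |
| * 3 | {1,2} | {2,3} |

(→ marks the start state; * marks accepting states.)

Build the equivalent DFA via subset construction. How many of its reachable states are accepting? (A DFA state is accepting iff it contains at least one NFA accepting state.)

Start state of the DFA: {0}.
{0} --p--> {1,2,3}  [new]
{0} --q--> {1,2,3}  [seen]
{1,2,3} --p--> {0,1,2,3}  [new]
{1,2,3} --q--> {0,1,2,3}  [seen]
{0,1,2,3} --p--> {0,1,2,3}  [seen]
{0,1,2,3} --q--> {0,1,2,3}  [seen]
Reachable DFA states: {0}, {1,2,3}, {0,1,2,3}.
Accepting DFA states (contain an NFA accepting state): {1,2,3}, {0,1,2,3}.

2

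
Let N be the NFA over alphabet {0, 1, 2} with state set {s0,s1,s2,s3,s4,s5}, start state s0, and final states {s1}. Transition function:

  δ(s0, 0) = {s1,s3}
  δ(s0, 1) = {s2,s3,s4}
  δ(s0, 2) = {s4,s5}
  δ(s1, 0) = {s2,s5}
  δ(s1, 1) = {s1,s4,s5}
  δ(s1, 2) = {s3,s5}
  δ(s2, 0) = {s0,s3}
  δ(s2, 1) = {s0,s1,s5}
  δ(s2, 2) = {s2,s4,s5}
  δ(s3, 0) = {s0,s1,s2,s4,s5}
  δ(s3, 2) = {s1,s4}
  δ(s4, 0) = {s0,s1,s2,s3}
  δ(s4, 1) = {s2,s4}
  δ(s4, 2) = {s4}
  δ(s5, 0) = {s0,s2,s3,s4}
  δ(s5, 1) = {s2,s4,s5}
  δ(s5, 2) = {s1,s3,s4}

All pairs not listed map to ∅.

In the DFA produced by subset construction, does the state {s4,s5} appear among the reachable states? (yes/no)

Start state of the DFA: {s0}.
{s0} --0--> {s1,s3}  [new]
{s0} --1--> {s2,s3,s4}  [new]
{s0} --2--> {s4,s5}  [new]
{s1,s3} --0--> {s0,s1,s2,s4,s5}  [new]
{s1,s3} --1--> {s1,s4,s5}  [new]
{s1,s3} --2--> {s1,s3,s4,s5}  [new]
{s2,s3,s4} --0--> {s0,s1,s2,s3,s4,s5}  [new]
{s2,s3,s4} --1--> {s0,s1,s2,s4,s5}  [seen]
{s2,s3,s4} --2--> {s1,s2,s4,s5}  [new]
{s4,s5} --0--> {s0,s1,s2,s3,s4}  [new]
{s4,s5} --1--> {s2,s4,s5}  [new]
{s4,s5} --2--> {s1,s3,s4}  [new]
{s0,s1,s2,s4,s5} --0--> {s0,s1,s2,s3,s4,s5}  [seen]
{s0,s1,s2,s4,s5} --1--> {s0,s1,s2,s3,s4,s5}  [seen]
{s0,s1,s2,s4,s5} --2--> {s1,s2,s3,s4,s5}  [new]
{s1,s4,s5} --0--> {s0,s1,s2,s3,s4,s5}  [seen]
{s1,s4,s5} --1--> {s1,s2,s4,s5}  [seen]
{s1,s4,s5} --2--> {s1,s3,s4,s5}  [seen]
{s1,s3,s4,s5} --0--> {s0,s1,s2,s3,s4,s5}  [seen]
{s1,s3,s4,s5} --1--> {s1,s2,s4,s5}  [seen]
{s1,s3,s4,s5} --2--> {s1,s3,s4,s5}  [seen]
{s0,s1,s2,s3,s4,s5} --0--> {s0,s1,s2,s3,s4,s5}  [seen]
{s0,s1,s2,s3,s4,s5} --1--> {s0,s1,s2,s3,s4,s5}  [seen]
{s0,s1,s2,s3,s4,s5} --2--> {s1,s2,s3,s4,s5}  [seen]
{s1,s2,s4,s5} --0--> {s0,s1,s2,s3,s4,s5}  [seen]
{s1,s2,s4,s5} --1--> {s0,s1,s2,s4,s5}  [seen]
{s1,s2,s4,s5} --2--> {s1,s2,s3,s4,s5}  [seen]
{s0,s1,s2,s3,s4} --0--> {s0,s1,s2,s3,s4,s5}  [seen]
{s0,s1,s2,s3,s4} --1--> {s0,s1,s2,s3,s4,s5}  [seen]
{s0,s1,s2,s3,s4} --2--> {s1,s2,s3,s4,s5}  [seen]
{s2,s4,s5} --0--> {s0,s1,s2,s3,s4}  [seen]
{s2,s4,s5} --1--> {s0,s1,s2,s4,s5}  [seen]
{s2,s4,s5} --2--> {s1,s2,s3,s4,s5}  [seen]
{s1,s3,s4} --0--> {s0,s1,s2,s3,s4,s5}  [seen]
{s1,s3,s4} --1--> {s1,s2,s4,s5}  [seen]
{s1,s3,s4} --2--> {s1,s3,s4,s5}  [seen]
{s1,s2,s3,s4,s5} --0--> {s0,s1,s2,s3,s4,s5}  [seen]
{s1,s2,s3,s4,s5} --1--> {s0,s1,s2,s4,s5}  [seen]
{s1,s2,s3,s4,s5} --2--> {s1,s2,s3,s4,s5}  [seen]
Reachable DFA states: {s0}, {s1,s3}, {s2,s3,s4}, {s4,s5}, {s0,s1,s2,s4,s5}, {s1,s4,s5}, {s1,s3,s4,s5}, {s0,s1,s2,s3,s4,s5}, {s1,s2,s4,s5}, {s0,s1,s2,s3,s4}, {s2,s4,s5}, {s1,s3,s4}, {s1,s2,s3,s4,s5}.
{s4,s5} is among them.

yes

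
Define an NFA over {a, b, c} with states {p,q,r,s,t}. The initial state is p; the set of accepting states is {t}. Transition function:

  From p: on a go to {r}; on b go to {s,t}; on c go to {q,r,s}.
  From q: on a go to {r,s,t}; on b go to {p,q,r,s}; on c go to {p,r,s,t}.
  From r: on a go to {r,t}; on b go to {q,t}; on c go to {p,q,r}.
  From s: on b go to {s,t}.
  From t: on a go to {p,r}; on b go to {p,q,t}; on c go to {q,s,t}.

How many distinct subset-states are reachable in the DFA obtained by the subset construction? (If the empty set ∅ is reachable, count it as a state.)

16

Start state of the DFA: {p}.
{p} --a--> {r}  [new]
{p} --b--> {s,t}  [new]
{p} --c--> {q,r,s}  [new]
{r} --a--> {r,t}  [new]
{r} --b--> {q,t}  [new]
{r} --c--> {p,q,r}  [new]
{s,t} --a--> {p,r}  [new]
{s,t} --b--> {p,q,s,t}  [new]
{s,t} --c--> {q,s,t}  [new]
{q,r,s} --a--> {r,s,t}  [new]
{q,r,s} --b--> {p,q,r,s,t}  [new]
{q,r,s} --c--> {p,q,r,s,t}  [seen]
{r,t} --a--> {p,r,t}  [new]
{r,t} --b--> {p,q,t}  [new]
{r,t} --c--> {p,q,r,s,t}  [seen]
{q,t} --a--> {p,r,s,t}  [new]
{q,t} --b--> {p,q,r,s,t}  [seen]
{q,t} --c--> {p,q,r,s,t}  [seen]
{p,q,r} --a--> {r,s,t}  [seen]
{p,q,r} --b--> {p,q,r,s,t}  [seen]
{p,q,r} --c--> {p,q,r,s,t}  [seen]
{p,r} --a--> {r,t}  [seen]
{p,r} --b--> {q,s,t}  [seen]
{p,r} --c--> {p,q,r,s}  [new]
{p,q,s,t} --a--> {p,r,s,t}  [seen]
{p,q,s,t} --b--> {p,q,r,s,t}  [seen]
{p,q,s,t} --c--> {p,q,r,s,t}  [seen]
{q,s,t} --a--> {p,r,s,t}  [seen]
{q,s,t} --b--> {p,q,r,s,t}  [seen]
{q,s,t} --c--> {p,q,r,s,t}  [seen]
{r,s,t} --a--> {p,r,t}  [seen]
{r,s,t} --b--> {p,q,s,t}  [seen]
{r,s,t} --c--> {p,q,r,s,t}  [seen]
{p,q,r,s,t} --a--> {p,r,s,t}  [seen]
{p,q,r,s,t} --b--> {p,q,r,s,t}  [seen]
{p,q,r,s,t} --c--> {p,q,r,s,t}  [seen]
{p,r,t} --a--> {p,r,t}  [seen]
{p,r,t} --b--> {p,q,s,t}  [seen]
{p,r,t} --c--> {p,q,r,s,t}  [seen]
{p,q,t} --a--> {p,r,s,t}  [seen]
{p,q,t} --b--> {p,q,r,s,t}  [seen]
{p,q,t} --c--> {p,q,r,s,t}  [seen]
{p,r,s,t} --a--> {p,r,t}  [seen]
{p,r,s,t} --b--> {p,q,s,t}  [seen]
{p,r,s,t} --c--> {p,q,r,s,t}  [seen]
{p,q,r,s} --a--> {r,s,t}  [seen]
{p,q,r,s} --b--> {p,q,r,s,t}  [seen]
{p,q,r,s} --c--> {p,q,r,s,t}  [seen]
Reachable DFA states: {p}, {r}, {s,t}, {q,r,s}, {r,t}, {q,t}, {p,q,r}, {p,r}, {p,q,s,t}, {q,s,t}, {r,s,t}, {p,q,r,s,t}, {p,r,t}, {p,q,t}, {p,r,s,t}, {p,q,r,s}.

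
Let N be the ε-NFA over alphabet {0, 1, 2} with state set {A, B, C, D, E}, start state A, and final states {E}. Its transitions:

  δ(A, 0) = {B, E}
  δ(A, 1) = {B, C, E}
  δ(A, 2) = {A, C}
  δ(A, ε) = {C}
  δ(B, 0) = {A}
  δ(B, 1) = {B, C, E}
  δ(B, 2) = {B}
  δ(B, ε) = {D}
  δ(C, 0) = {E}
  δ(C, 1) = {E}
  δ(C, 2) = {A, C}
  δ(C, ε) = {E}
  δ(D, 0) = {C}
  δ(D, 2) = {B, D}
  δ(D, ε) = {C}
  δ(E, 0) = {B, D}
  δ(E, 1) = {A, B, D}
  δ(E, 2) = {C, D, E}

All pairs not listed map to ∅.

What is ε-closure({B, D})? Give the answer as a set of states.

{B, C, D, E}

Begin with {B, D}.
D →ε {C}; add C.
C →ε {E}; add E.
ε-closure = {B, C, D, E}.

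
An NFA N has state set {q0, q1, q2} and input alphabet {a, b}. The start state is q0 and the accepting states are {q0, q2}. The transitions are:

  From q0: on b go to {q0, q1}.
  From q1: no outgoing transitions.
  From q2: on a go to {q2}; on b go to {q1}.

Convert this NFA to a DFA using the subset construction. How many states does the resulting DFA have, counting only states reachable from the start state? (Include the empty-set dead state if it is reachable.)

3

Start state of the DFA: {q0}.
{q0} --a--> ∅  [new]
{q0} --b--> {q0, q1}  [new]
∅ --a--> ∅  [seen]
∅ --b--> ∅  [seen]
{q0, q1} --a--> ∅  [seen]
{q0, q1} --b--> {q0, q1}  [seen]
Reachable DFA states: {q0}, ∅, {q0, q1}.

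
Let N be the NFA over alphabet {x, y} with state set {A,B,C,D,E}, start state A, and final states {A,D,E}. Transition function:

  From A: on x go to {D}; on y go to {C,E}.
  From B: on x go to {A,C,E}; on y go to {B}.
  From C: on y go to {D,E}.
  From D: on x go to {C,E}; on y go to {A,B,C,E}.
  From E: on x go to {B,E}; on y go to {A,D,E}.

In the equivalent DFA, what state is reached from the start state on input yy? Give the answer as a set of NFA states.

Start: {A}.
δ(A,y) = {C,E}.
Union: {C,E}.
After y: {C,E}.
δ(C,y) = {D,E}; δ(E,y) = {A,D,E}.
Union: {A,D,E}.
After y: {A,D,E}.

{A,D,E}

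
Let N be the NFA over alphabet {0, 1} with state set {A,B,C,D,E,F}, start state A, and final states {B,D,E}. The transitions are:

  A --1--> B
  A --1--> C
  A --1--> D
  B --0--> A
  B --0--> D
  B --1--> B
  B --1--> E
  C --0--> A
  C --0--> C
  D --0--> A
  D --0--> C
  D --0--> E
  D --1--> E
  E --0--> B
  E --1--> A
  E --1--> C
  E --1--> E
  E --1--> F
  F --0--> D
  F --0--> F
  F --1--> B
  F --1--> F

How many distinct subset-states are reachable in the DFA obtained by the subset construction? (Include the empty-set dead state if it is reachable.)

Start state of the DFA: {A}.
{A} --0--> ∅  [new]
{A} --1--> {B,C,D}  [new]
∅ --0--> ∅  [seen]
∅ --1--> ∅  [seen]
{B,C,D} --0--> {A,C,D,E}  [new]
{B,C,D} --1--> {B,E}  [new]
{A,C,D,E} --0--> {A,B,C,E}  [new]
{A,C,D,E} --1--> {A,B,C,D,E,F}  [new]
{B,E} --0--> {A,B,D}  [new]
{B,E} --1--> {A,B,C,E,F}  [new]
{A,B,C,E} --0--> {A,B,C,D}  [new]
{A,B,C,E} --1--> {A,B,C,D,E,F}  [seen]
{A,B,C,D,E,F} --0--> {A,B,C,D,E,F}  [seen]
{A,B,C,D,E,F} --1--> {A,B,C,D,E,F}  [seen]
{A,B,D} --0--> {A,C,D,E}  [seen]
{A,B,D} --1--> {B,C,D,E}  [new]
{A,B,C,E,F} --0--> {A,B,C,D,F}  [new]
{A,B,C,E,F} --1--> {A,B,C,D,E,F}  [seen]
{A,B,C,D} --0--> {A,C,D,E}  [seen]
{A,B,C,D} --1--> {B,C,D,E}  [seen]
{B,C,D,E} --0--> {A,B,C,D,E}  [new]
{B,C,D,E} --1--> {A,B,C,E,F}  [seen]
{A,B,C,D,F} --0--> {A,C,D,E,F}  [new]
{A,B,C,D,F} --1--> {B,C,D,E,F}  [new]
{A,B,C,D,E} --0--> {A,B,C,D,E}  [seen]
{A,B,C,D,E} --1--> {A,B,C,D,E,F}  [seen]
{A,C,D,E,F} --0--> {A,B,C,D,E,F}  [seen]
{A,C,D,E,F} --1--> {A,B,C,D,E,F}  [seen]
{B,C,D,E,F} --0--> {A,B,C,D,E,F}  [seen]
{B,C,D,E,F} --1--> {A,B,C,E,F}  [seen]
Reachable DFA states: {A}, ∅, {B,C,D}, {A,C,D,E}, {B,E}, {A,B,C,E}, {A,B,C,D,E,F}, {A,B,D}, {A,B,C,E,F}, {A,B,C,D}, {B,C,D,E}, {A,B,C,D,F}, {A,B,C,D,E}, {A,C,D,E,F}, {B,C,D,E,F}.

15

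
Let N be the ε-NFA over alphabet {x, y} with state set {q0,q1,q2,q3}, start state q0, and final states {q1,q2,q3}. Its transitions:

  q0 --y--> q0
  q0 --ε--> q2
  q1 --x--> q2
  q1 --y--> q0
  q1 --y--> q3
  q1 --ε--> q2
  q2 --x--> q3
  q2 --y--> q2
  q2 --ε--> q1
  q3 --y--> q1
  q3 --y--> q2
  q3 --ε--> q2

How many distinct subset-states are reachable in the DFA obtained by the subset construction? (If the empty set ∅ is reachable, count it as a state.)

Start state of the DFA: {q0,q1,q2} (ε-closure of the NFA start).
{q0,q1,q2} --x--> {q1,q2,q3}  [new]
{q0,q1,q2} --y--> {q0,q1,q2,q3}  [new]
{q1,q2,q3} --x--> {q1,q2,q3}  [seen]
{q1,q2,q3} --y--> {q0,q1,q2,q3}  [seen]
{q0,q1,q2,q3} --x--> {q1,q2,q3}  [seen]
{q0,q1,q2,q3} --y--> {q0,q1,q2,q3}  [seen]
Reachable DFA states: {q0,q1,q2}, {q1,q2,q3}, {q0,q1,q2,q3}.

3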